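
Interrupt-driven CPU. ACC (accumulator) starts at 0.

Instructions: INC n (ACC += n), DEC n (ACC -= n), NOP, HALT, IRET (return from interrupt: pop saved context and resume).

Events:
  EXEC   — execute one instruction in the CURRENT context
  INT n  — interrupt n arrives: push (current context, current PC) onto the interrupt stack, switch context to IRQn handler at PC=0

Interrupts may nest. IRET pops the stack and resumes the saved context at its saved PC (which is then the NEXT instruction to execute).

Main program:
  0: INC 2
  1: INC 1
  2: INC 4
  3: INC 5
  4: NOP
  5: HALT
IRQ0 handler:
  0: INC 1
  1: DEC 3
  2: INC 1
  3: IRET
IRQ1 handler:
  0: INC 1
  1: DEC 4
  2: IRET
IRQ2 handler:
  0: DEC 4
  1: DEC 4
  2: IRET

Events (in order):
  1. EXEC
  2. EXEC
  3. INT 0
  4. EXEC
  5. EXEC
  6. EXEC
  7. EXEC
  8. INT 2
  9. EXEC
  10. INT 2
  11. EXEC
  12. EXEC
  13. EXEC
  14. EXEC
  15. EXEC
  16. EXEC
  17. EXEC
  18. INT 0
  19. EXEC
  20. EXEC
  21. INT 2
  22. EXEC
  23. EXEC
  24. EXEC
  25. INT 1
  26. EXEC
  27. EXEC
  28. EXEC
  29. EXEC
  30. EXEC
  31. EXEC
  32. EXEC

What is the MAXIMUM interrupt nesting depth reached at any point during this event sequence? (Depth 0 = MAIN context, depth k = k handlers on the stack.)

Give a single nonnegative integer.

Answer: 2

Derivation:
Event 1 (EXEC): [MAIN] PC=0: INC 2 -> ACC=2 [depth=0]
Event 2 (EXEC): [MAIN] PC=1: INC 1 -> ACC=3 [depth=0]
Event 3 (INT 0): INT 0 arrives: push (MAIN, PC=2), enter IRQ0 at PC=0 (depth now 1) [depth=1]
Event 4 (EXEC): [IRQ0] PC=0: INC 1 -> ACC=4 [depth=1]
Event 5 (EXEC): [IRQ0] PC=1: DEC 3 -> ACC=1 [depth=1]
Event 6 (EXEC): [IRQ0] PC=2: INC 1 -> ACC=2 [depth=1]
Event 7 (EXEC): [IRQ0] PC=3: IRET -> resume MAIN at PC=2 (depth now 0) [depth=0]
Event 8 (INT 2): INT 2 arrives: push (MAIN, PC=2), enter IRQ2 at PC=0 (depth now 1) [depth=1]
Event 9 (EXEC): [IRQ2] PC=0: DEC 4 -> ACC=-2 [depth=1]
Event 10 (INT 2): INT 2 arrives: push (IRQ2, PC=1), enter IRQ2 at PC=0 (depth now 2) [depth=2]
Event 11 (EXEC): [IRQ2] PC=0: DEC 4 -> ACC=-6 [depth=2]
Event 12 (EXEC): [IRQ2] PC=1: DEC 4 -> ACC=-10 [depth=2]
Event 13 (EXEC): [IRQ2] PC=2: IRET -> resume IRQ2 at PC=1 (depth now 1) [depth=1]
Event 14 (EXEC): [IRQ2] PC=1: DEC 4 -> ACC=-14 [depth=1]
Event 15 (EXEC): [IRQ2] PC=2: IRET -> resume MAIN at PC=2 (depth now 0) [depth=0]
Event 16 (EXEC): [MAIN] PC=2: INC 4 -> ACC=-10 [depth=0]
Event 17 (EXEC): [MAIN] PC=3: INC 5 -> ACC=-5 [depth=0]
Event 18 (INT 0): INT 0 arrives: push (MAIN, PC=4), enter IRQ0 at PC=0 (depth now 1) [depth=1]
Event 19 (EXEC): [IRQ0] PC=0: INC 1 -> ACC=-4 [depth=1]
Event 20 (EXEC): [IRQ0] PC=1: DEC 3 -> ACC=-7 [depth=1]
Event 21 (INT 2): INT 2 arrives: push (IRQ0, PC=2), enter IRQ2 at PC=0 (depth now 2) [depth=2]
Event 22 (EXEC): [IRQ2] PC=0: DEC 4 -> ACC=-11 [depth=2]
Event 23 (EXEC): [IRQ2] PC=1: DEC 4 -> ACC=-15 [depth=2]
Event 24 (EXEC): [IRQ2] PC=2: IRET -> resume IRQ0 at PC=2 (depth now 1) [depth=1]
Event 25 (INT 1): INT 1 arrives: push (IRQ0, PC=2), enter IRQ1 at PC=0 (depth now 2) [depth=2]
Event 26 (EXEC): [IRQ1] PC=0: INC 1 -> ACC=-14 [depth=2]
Event 27 (EXEC): [IRQ1] PC=1: DEC 4 -> ACC=-18 [depth=2]
Event 28 (EXEC): [IRQ1] PC=2: IRET -> resume IRQ0 at PC=2 (depth now 1) [depth=1]
Event 29 (EXEC): [IRQ0] PC=2: INC 1 -> ACC=-17 [depth=1]
Event 30 (EXEC): [IRQ0] PC=3: IRET -> resume MAIN at PC=4 (depth now 0) [depth=0]
Event 31 (EXEC): [MAIN] PC=4: NOP [depth=0]
Event 32 (EXEC): [MAIN] PC=5: HALT [depth=0]
Max depth observed: 2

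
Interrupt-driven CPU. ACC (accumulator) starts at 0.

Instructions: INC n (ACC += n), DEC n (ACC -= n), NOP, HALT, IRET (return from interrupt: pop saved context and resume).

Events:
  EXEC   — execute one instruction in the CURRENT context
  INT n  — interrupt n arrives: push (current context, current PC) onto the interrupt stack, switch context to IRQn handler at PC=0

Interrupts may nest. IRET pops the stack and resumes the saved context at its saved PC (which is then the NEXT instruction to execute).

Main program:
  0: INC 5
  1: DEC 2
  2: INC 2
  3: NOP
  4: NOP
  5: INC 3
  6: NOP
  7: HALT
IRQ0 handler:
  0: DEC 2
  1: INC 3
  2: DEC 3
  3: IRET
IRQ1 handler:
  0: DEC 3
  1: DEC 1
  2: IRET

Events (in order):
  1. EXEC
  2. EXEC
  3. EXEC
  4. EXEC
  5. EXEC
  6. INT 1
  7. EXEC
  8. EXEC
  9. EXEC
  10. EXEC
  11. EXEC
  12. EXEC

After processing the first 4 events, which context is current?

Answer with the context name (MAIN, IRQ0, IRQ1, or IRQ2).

Answer: MAIN

Derivation:
Event 1 (EXEC): [MAIN] PC=0: INC 5 -> ACC=5
Event 2 (EXEC): [MAIN] PC=1: DEC 2 -> ACC=3
Event 3 (EXEC): [MAIN] PC=2: INC 2 -> ACC=5
Event 4 (EXEC): [MAIN] PC=3: NOP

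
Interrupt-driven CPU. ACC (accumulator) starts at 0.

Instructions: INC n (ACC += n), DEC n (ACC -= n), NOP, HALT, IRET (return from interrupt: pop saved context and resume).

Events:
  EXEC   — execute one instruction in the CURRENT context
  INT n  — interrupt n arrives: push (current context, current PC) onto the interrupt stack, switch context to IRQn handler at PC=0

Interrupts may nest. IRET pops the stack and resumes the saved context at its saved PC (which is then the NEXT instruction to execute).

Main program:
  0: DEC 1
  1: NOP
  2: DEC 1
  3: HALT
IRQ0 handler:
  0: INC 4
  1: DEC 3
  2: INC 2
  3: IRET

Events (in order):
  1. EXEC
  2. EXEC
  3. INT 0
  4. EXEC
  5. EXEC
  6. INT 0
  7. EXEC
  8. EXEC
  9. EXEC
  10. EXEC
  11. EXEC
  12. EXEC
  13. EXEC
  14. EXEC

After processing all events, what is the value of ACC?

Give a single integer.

Event 1 (EXEC): [MAIN] PC=0: DEC 1 -> ACC=-1
Event 2 (EXEC): [MAIN] PC=1: NOP
Event 3 (INT 0): INT 0 arrives: push (MAIN, PC=2), enter IRQ0 at PC=0 (depth now 1)
Event 4 (EXEC): [IRQ0] PC=0: INC 4 -> ACC=3
Event 5 (EXEC): [IRQ0] PC=1: DEC 3 -> ACC=0
Event 6 (INT 0): INT 0 arrives: push (IRQ0, PC=2), enter IRQ0 at PC=0 (depth now 2)
Event 7 (EXEC): [IRQ0] PC=0: INC 4 -> ACC=4
Event 8 (EXEC): [IRQ0] PC=1: DEC 3 -> ACC=1
Event 9 (EXEC): [IRQ0] PC=2: INC 2 -> ACC=3
Event 10 (EXEC): [IRQ0] PC=3: IRET -> resume IRQ0 at PC=2 (depth now 1)
Event 11 (EXEC): [IRQ0] PC=2: INC 2 -> ACC=5
Event 12 (EXEC): [IRQ0] PC=3: IRET -> resume MAIN at PC=2 (depth now 0)
Event 13 (EXEC): [MAIN] PC=2: DEC 1 -> ACC=4
Event 14 (EXEC): [MAIN] PC=3: HALT

Answer: 4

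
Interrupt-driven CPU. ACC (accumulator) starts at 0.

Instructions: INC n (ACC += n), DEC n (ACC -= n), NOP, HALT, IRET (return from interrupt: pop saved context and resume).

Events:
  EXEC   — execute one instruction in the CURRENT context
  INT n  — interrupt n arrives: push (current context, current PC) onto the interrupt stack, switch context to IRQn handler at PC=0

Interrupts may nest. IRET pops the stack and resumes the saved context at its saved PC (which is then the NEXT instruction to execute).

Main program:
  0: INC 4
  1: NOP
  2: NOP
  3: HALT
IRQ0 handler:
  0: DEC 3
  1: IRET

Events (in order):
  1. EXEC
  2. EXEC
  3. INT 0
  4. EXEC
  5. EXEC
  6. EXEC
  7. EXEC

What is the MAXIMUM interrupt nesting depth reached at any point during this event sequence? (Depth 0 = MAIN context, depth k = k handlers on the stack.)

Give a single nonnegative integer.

Answer: 1

Derivation:
Event 1 (EXEC): [MAIN] PC=0: INC 4 -> ACC=4 [depth=0]
Event 2 (EXEC): [MAIN] PC=1: NOP [depth=0]
Event 3 (INT 0): INT 0 arrives: push (MAIN, PC=2), enter IRQ0 at PC=0 (depth now 1) [depth=1]
Event 4 (EXEC): [IRQ0] PC=0: DEC 3 -> ACC=1 [depth=1]
Event 5 (EXEC): [IRQ0] PC=1: IRET -> resume MAIN at PC=2 (depth now 0) [depth=0]
Event 6 (EXEC): [MAIN] PC=2: NOP [depth=0]
Event 7 (EXEC): [MAIN] PC=3: HALT [depth=0]
Max depth observed: 1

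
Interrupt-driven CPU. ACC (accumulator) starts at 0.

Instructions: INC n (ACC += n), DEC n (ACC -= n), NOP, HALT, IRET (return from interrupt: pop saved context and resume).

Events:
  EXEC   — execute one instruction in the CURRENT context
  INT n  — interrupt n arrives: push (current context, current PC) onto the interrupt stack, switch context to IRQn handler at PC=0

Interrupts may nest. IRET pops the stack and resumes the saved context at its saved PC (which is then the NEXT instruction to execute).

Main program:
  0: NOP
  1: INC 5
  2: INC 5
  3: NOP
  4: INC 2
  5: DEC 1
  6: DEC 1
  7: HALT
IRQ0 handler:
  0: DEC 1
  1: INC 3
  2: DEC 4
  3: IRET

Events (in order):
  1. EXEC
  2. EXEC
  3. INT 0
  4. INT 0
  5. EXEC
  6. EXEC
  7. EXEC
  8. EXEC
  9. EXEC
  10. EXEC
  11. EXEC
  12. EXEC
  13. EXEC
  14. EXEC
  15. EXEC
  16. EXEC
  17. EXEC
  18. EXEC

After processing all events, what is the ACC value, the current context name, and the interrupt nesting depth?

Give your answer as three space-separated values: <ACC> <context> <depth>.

Event 1 (EXEC): [MAIN] PC=0: NOP
Event 2 (EXEC): [MAIN] PC=1: INC 5 -> ACC=5
Event 3 (INT 0): INT 0 arrives: push (MAIN, PC=2), enter IRQ0 at PC=0 (depth now 1)
Event 4 (INT 0): INT 0 arrives: push (IRQ0, PC=0), enter IRQ0 at PC=0 (depth now 2)
Event 5 (EXEC): [IRQ0] PC=0: DEC 1 -> ACC=4
Event 6 (EXEC): [IRQ0] PC=1: INC 3 -> ACC=7
Event 7 (EXEC): [IRQ0] PC=2: DEC 4 -> ACC=3
Event 8 (EXEC): [IRQ0] PC=3: IRET -> resume IRQ0 at PC=0 (depth now 1)
Event 9 (EXEC): [IRQ0] PC=0: DEC 1 -> ACC=2
Event 10 (EXEC): [IRQ0] PC=1: INC 3 -> ACC=5
Event 11 (EXEC): [IRQ0] PC=2: DEC 4 -> ACC=1
Event 12 (EXEC): [IRQ0] PC=3: IRET -> resume MAIN at PC=2 (depth now 0)
Event 13 (EXEC): [MAIN] PC=2: INC 5 -> ACC=6
Event 14 (EXEC): [MAIN] PC=3: NOP
Event 15 (EXEC): [MAIN] PC=4: INC 2 -> ACC=8
Event 16 (EXEC): [MAIN] PC=5: DEC 1 -> ACC=7
Event 17 (EXEC): [MAIN] PC=6: DEC 1 -> ACC=6
Event 18 (EXEC): [MAIN] PC=7: HALT

Answer: 6 MAIN 0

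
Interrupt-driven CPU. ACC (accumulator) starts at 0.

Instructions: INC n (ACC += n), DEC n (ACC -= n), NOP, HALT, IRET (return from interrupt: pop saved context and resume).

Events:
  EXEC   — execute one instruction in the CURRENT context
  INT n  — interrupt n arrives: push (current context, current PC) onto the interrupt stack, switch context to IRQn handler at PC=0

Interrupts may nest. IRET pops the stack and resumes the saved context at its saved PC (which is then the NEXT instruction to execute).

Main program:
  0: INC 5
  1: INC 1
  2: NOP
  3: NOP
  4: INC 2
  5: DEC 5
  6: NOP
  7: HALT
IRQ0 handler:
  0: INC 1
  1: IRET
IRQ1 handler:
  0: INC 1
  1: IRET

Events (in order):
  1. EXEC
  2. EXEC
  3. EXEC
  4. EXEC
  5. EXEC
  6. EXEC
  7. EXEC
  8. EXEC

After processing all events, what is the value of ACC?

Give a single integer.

Answer: 3

Derivation:
Event 1 (EXEC): [MAIN] PC=0: INC 5 -> ACC=5
Event 2 (EXEC): [MAIN] PC=1: INC 1 -> ACC=6
Event 3 (EXEC): [MAIN] PC=2: NOP
Event 4 (EXEC): [MAIN] PC=3: NOP
Event 5 (EXEC): [MAIN] PC=4: INC 2 -> ACC=8
Event 6 (EXEC): [MAIN] PC=5: DEC 5 -> ACC=3
Event 7 (EXEC): [MAIN] PC=6: NOP
Event 8 (EXEC): [MAIN] PC=7: HALT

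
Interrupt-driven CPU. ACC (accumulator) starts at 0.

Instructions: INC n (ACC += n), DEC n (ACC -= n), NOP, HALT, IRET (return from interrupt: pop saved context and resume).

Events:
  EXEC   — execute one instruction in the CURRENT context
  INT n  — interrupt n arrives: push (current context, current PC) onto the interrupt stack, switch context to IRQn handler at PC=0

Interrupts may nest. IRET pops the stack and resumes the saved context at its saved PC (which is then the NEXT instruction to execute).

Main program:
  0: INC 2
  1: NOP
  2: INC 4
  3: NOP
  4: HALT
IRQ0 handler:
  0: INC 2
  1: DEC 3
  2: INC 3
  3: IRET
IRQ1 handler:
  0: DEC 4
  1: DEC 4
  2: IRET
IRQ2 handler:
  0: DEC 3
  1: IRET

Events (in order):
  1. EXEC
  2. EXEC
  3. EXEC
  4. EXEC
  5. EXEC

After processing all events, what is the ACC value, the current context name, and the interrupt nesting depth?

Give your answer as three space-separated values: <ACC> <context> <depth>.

Answer: 6 MAIN 0

Derivation:
Event 1 (EXEC): [MAIN] PC=0: INC 2 -> ACC=2
Event 2 (EXEC): [MAIN] PC=1: NOP
Event 3 (EXEC): [MAIN] PC=2: INC 4 -> ACC=6
Event 4 (EXEC): [MAIN] PC=3: NOP
Event 5 (EXEC): [MAIN] PC=4: HALT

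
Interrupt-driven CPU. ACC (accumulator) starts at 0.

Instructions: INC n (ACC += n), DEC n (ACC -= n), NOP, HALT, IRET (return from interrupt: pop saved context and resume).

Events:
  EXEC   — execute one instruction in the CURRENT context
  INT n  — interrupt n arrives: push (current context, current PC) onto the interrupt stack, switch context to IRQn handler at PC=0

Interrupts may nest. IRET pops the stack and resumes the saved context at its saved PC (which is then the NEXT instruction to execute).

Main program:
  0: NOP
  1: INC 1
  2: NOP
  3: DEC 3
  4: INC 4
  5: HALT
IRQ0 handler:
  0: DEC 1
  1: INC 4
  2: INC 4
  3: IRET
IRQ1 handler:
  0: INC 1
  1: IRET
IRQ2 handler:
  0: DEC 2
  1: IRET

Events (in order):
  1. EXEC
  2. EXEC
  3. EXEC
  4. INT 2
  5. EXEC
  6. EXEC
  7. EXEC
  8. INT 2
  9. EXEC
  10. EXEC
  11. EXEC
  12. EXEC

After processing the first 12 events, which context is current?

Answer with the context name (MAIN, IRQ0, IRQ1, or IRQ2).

Event 1 (EXEC): [MAIN] PC=0: NOP
Event 2 (EXEC): [MAIN] PC=1: INC 1 -> ACC=1
Event 3 (EXEC): [MAIN] PC=2: NOP
Event 4 (INT 2): INT 2 arrives: push (MAIN, PC=3), enter IRQ2 at PC=0 (depth now 1)
Event 5 (EXEC): [IRQ2] PC=0: DEC 2 -> ACC=-1
Event 6 (EXEC): [IRQ2] PC=1: IRET -> resume MAIN at PC=3 (depth now 0)
Event 7 (EXEC): [MAIN] PC=3: DEC 3 -> ACC=-4
Event 8 (INT 2): INT 2 arrives: push (MAIN, PC=4), enter IRQ2 at PC=0 (depth now 1)
Event 9 (EXEC): [IRQ2] PC=0: DEC 2 -> ACC=-6
Event 10 (EXEC): [IRQ2] PC=1: IRET -> resume MAIN at PC=4 (depth now 0)
Event 11 (EXEC): [MAIN] PC=4: INC 4 -> ACC=-2
Event 12 (EXEC): [MAIN] PC=5: HALT

Answer: MAIN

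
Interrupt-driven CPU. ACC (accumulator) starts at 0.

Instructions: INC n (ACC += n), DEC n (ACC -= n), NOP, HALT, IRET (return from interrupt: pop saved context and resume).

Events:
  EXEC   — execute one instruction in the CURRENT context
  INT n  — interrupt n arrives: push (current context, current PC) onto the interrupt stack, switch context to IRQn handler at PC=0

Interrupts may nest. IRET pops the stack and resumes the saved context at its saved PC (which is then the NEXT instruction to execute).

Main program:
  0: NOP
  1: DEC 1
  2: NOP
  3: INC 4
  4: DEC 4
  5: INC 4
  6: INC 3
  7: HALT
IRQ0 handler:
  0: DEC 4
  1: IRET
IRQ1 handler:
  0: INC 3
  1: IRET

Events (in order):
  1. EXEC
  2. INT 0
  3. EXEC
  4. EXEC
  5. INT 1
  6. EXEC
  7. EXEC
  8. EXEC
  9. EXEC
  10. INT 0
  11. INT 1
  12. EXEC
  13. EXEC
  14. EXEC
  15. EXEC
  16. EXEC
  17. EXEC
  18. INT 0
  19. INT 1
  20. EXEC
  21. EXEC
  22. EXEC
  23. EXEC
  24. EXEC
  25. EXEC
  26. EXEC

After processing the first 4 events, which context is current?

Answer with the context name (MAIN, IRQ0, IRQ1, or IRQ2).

Answer: MAIN

Derivation:
Event 1 (EXEC): [MAIN] PC=0: NOP
Event 2 (INT 0): INT 0 arrives: push (MAIN, PC=1), enter IRQ0 at PC=0 (depth now 1)
Event 3 (EXEC): [IRQ0] PC=0: DEC 4 -> ACC=-4
Event 4 (EXEC): [IRQ0] PC=1: IRET -> resume MAIN at PC=1 (depth now 0)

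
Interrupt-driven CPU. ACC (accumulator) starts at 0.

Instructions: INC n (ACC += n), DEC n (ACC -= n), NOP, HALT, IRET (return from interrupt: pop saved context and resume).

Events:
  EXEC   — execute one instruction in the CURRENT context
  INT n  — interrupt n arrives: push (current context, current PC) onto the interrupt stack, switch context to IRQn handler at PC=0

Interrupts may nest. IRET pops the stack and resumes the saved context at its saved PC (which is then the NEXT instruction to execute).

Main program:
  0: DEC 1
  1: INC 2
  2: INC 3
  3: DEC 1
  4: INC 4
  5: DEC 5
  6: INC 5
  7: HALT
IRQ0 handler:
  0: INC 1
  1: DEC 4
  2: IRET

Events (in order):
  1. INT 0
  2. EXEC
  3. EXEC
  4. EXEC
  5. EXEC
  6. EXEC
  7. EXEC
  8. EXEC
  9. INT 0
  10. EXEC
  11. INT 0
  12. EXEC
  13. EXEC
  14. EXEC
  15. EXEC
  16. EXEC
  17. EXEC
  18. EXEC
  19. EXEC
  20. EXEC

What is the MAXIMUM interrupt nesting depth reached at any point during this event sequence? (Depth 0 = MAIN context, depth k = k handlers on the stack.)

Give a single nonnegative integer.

Event 1 (INT 0): INT 0 arrives: push (MAIN, PC=0), enter IRQ0 at PC=0 (depth now 1) [depth=1]
Event 2 (EXEC): [IRQ0] PC=0: INC 1 -> ACC=1 [depth=1]
Event 3 (EXEC): [IRQ0] PC=1: DEC 4 -> ACC=-3 [depth=1]
Event 4 (EXEC): [IRQ0] PC=2: IRET -> resume MAIN at PC=0 (depth now 0) [depth=0]
Event 5 (EXEC): [MAIN] PC=0: DEC 1 -> ACC=-4 [depth=0]
Event 6 (EXEC): [MAIN] PC=1: INC 2 -> ACC=-2 [depth=0]
Event 7 (EXEC): [MAIN] PC=2: INC 3 -> ACC=1 [depth=0]
Event 8 (EXEC): [MAIN] PC=3: DEC 1 -> ACC=0 [depth=0]
Event 9 (INT 0): INT 0 arrives: push (MAIN, PC=4), enter IRQ0 at PC=0 (depth now 1) [depth=1]
Event 10 (EXEC): [IRQ0] PC=0: INC 1 -> ACC=1 [depth=1]
Event 11 (INT 0): INT 0 arrives: push (IRQ0, PC=1), enter IRQ0 at PC=0 (depth now 2) [depth=2]
Event 12 (EXEC): [IRQ0] PC=0: INC 1 -> ACC=2 [depth=2]
Event 13 (EXEC): [IRQ0] PC=1: DEC 4 -> ACC=-2 [depth=2]
Event 14 (EXEC): [IRQ0] PC=2: IRET -> resume IRQ0 at PC=1 (depth now 1) [depth=1]
Event 15 (EXEC): [IRQ0] PC=1: DEC 4 -> ACC=-6 [depth=1]
Event 16 (EXEC): [IRQ0] PC=2: IRET -> resume MAIN at PC=4 (depth now 0) [depth=0]
Event 17 (EXEC): [MAIN] PC=4: INC 4 -> ACC=-2 [depth=0]
Event 18 (EXEC): [MAIN] PC=5: DEC 5 -> ACC=-7 [depth=0]
Event 19 (EXEC): [MAIN] PC=6: INC 5 -> ACC=-2 [depth=0]
Event 20 (EXEC): [MAIN] PC=7: HALT [depth=0]
Max depth observed: 2

Answer: 2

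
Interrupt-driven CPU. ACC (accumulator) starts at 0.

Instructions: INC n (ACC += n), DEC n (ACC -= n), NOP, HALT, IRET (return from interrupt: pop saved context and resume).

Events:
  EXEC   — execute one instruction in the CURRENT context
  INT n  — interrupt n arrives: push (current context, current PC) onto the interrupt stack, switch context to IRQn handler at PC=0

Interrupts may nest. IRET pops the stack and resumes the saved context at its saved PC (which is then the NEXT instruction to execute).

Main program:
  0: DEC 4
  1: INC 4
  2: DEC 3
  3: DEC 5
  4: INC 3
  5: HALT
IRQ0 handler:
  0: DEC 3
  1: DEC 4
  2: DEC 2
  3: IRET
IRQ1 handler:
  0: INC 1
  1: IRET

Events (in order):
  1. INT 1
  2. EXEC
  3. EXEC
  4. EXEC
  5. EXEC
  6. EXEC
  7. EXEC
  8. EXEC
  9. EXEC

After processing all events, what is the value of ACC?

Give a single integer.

Answer: -4

Derivation:
Event 1 (INT 1): INT 1 arrives: push (MAIN, PC=0), enter IRQ1 at PC=0 (depth now 1)
Event 2 (EXEC): [IRQ1] PC=0: INC 1 -> ACC=1
Event 3 (EXEC): [IRQ1] PC=1: IRET -> resume MAIN at PC=0 (depth now 0)
Event 4 (EXEC): [MAIN] PC=0: DEC 4 -> ACC=-3
Event 5 (EXEC): [MAIN] PC=1: INC 4 -> ACC=1
Event 6 (EXEC): [MAIN] PC=2: DEC 3 -> ACC=-2
Event 7 (EXEC): [MAIN] PC=3: DEC 5 -> ACC=-7
Event 8 (EXEC): [MAIN] PC=4: INC 3 -> ACC=-4
Event 9 (EXEC): [MAIN] PC=5: HALT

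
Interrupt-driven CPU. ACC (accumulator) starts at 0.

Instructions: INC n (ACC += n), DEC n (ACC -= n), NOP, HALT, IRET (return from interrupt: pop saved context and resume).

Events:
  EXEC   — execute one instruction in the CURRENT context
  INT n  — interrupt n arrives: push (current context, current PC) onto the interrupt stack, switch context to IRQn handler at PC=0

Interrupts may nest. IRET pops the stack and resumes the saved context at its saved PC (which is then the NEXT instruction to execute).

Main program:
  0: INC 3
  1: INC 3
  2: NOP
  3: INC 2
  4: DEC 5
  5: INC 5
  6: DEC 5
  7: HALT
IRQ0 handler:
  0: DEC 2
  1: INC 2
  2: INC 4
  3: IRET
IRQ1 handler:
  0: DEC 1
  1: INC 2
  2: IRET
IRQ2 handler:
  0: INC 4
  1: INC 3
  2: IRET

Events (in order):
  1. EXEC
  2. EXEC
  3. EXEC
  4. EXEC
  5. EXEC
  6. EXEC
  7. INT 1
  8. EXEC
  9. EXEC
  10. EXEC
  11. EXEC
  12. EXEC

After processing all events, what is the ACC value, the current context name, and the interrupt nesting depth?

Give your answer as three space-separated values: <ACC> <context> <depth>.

Answer: 4 MAIN 0

Derivation:
Event 1 (EXEC): [MAIN] PC=0: INC 3 -> ACC=3
Event 2 (EXEC): [MAIN] PC=1: INC 3 -> ACC=6
Event 3 (EXEC): [MAIN] PC=2: NOP
Event 4 (EXEC): [MAIN] PC=3: INC 2 -> ACC=8
Event 5 (EXEC): [MAIN] PC=4: DEC 5 -> ACC=3
Event 6 (EXEC): [MAIN] PC=5: INC 5 -> ACC=8
Event 7 (INT 1): INT 1 arrives: push (MAIN, PC=6), enter IRQ1 at PC=0 (depth now 1)
Event 8 (EXEC): [IRQ1] PC=0: DEC 1 -> ACC=7
Event 9 (EXEC): [IRQ1] PC=1: INC 2 -> ACC=9
Event 10 (EXEC): [IRQ1] PC=2: IRET -> resume MAIN at PC=6 (depth now 0)
Event 11 (EXEC): [MAIN] PC=6: DEC 5 -> ACC=4
Event 12 (EXEC): [MAIN] PC=7: HALT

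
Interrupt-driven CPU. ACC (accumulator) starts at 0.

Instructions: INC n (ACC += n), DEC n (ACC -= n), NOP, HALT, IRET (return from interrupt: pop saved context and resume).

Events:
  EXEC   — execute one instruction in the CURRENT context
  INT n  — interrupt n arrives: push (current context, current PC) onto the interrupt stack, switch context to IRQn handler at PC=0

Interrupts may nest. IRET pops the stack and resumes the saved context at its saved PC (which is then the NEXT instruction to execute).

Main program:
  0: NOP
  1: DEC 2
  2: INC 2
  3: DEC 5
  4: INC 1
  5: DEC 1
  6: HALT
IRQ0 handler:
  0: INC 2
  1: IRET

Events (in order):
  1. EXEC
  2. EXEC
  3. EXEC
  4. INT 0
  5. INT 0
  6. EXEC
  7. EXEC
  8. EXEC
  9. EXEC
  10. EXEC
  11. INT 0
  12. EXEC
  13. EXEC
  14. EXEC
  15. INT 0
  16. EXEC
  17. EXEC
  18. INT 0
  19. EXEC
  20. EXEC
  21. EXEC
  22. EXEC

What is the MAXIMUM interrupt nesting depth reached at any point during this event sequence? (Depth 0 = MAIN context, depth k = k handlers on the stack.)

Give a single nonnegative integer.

Answer: 2

Derivation:
Event 1 (EXEC): [MAIN] PC=0: NOP [depth=0]
Event 2 (EXEC): [MAIN] PC=1: DEC 2 -> ACC=-2 [depth=0]
Event 3 (EXEC): [MAIN] PC=2: INC 2 -> ACC=0 [depth=0]
Event 4 (INT 0): INT 0 arrives: push (MAIN, PC=3), enter IRQ0 at PC=0 (depth now 1) [depth=1]
Event 5 (INT 0): INT 0 arrives: push (IRQ0, PC=0), enter IRQ0 at PC=0 (depth now 2) [depth=2]
Event 6 (EXEC): [IRQ0] PC=0: INC 2 -> ACC=2 [depth=2]
Event 7 (EXEC): [IRQ0] PC=1: IRET -> resume IRQ0 at PC=0 (depth now 1) [depth=1]
Event 8 (EXEC): [IRQ0] PC=0: INC 2 -> ACC=4 [depth=1]
Event 9 (EXEC): [IRQ0] PC=1: IRET -> resume MAIN at PC=3 (depth now 0) [depth=0]
Event 10 (EXEC): [MAIN] PC=3: DEC 5 -> ACC=-1 [depth=0]
Event 11 (INT 0): INT 0 arrives: push (MAIN, PC=4), enter IRQ0 at PC=0 (depth now 1) [depth=1]
Event 12 (EXEC): [IRQ0] PC=0: INC 2 -> ACC=1 [depth=1]
Event 13 (EXEC): [IRQ0] PC=1: IRET -> resume MAIN at PC=4 (depth now 0) [depth=0]
Event 14 (EXEC): [MAIN] PC=4: INC 1 -> ACC=2 [depth=0]
Event 15 (INT 0): INT 0 arrives: push (MAIN, PC=5), enter IRQ0 at PC=0 (depth now 1) [depth=1]
Event 16 (EXEC): [IRQ0] PC=0: INC 2 -> ACC=4 [depth=1]
Event 17 (EXEC): [IRQ0] PC=1: IRET -> resume MAIN at PC=5 (depth now 0) [depth=0]
Event 18 (INT 0): INT 0 arrives: push (MAIN, PC=5), enter IRQ0 at PC=0 (depth now 1) [depth=1]
Event 19 (EXEC): [IRQ0] PC=0: INC 2 -> ACC=6 [depth=1]
Event 20 (EXEC): [IRQ0] PC=1: IRET -> resume MAIN at PC=5 (depth now 0) [depth=0]
Event 21 (EXEC): [MAIN] PC=5: DEC 1 -> ACC=5 [depth=0]
Event 22 (EXEC): [MAIN] PC=6: HALT [depth=0]
Max depth observed: 2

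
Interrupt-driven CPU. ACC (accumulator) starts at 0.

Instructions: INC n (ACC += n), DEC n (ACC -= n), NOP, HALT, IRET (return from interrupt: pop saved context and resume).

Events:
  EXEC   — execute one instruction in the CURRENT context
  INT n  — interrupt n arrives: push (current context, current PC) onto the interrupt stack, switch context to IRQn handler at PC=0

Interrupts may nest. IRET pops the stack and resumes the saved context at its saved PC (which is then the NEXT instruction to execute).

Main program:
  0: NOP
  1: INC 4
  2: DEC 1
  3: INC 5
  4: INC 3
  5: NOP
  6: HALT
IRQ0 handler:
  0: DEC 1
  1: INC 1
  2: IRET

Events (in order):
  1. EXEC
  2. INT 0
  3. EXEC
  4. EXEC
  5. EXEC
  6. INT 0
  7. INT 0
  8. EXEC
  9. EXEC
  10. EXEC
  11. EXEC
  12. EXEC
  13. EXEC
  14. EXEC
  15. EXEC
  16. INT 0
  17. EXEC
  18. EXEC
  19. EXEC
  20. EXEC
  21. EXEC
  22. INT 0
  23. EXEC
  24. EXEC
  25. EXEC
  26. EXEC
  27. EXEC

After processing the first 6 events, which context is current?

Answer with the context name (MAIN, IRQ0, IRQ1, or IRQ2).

Answer: IRQ0

Derivation:
Event 1 (EXEC): [MAIN] PC=0: NOP
Event 2 (INT 0): INT 0 arrives: push (MAIN, PC=1), enter IRQ0 at PC=0 (depth now 1)
Event 3 (EXEC): [IRQ0] PC=0: DEC 1 -> ACC=-1
Event 4 (EXEC): [IRQ0] PC=1: INC 1 -> ACC=0
Event 5 (EXEC): [IRQ0] PC=2: IRET -> resume MAIN at PC=1 (depth now 0)
Event 6 (INT 0): INT 0 arrives: push (MAIN, PC=1), enter IRQ0 at PC=0 (depth now 1)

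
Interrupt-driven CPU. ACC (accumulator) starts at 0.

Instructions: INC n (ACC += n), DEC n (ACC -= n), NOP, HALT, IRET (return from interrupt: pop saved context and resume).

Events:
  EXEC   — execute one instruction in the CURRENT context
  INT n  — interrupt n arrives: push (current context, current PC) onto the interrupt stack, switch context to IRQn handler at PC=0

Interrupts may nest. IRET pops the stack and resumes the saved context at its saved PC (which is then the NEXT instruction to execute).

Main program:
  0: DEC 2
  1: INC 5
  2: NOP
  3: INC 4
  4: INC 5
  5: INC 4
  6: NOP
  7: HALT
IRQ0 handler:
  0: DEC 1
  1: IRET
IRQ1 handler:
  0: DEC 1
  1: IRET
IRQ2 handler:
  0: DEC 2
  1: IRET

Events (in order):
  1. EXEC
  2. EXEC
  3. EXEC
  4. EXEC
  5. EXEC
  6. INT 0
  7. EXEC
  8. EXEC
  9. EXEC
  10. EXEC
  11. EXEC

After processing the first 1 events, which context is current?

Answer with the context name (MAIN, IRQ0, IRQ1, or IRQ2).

Event 1 (EXEC): [MAIN] PC=0: DEC 2 -> ACC=-2

Answer: MAIN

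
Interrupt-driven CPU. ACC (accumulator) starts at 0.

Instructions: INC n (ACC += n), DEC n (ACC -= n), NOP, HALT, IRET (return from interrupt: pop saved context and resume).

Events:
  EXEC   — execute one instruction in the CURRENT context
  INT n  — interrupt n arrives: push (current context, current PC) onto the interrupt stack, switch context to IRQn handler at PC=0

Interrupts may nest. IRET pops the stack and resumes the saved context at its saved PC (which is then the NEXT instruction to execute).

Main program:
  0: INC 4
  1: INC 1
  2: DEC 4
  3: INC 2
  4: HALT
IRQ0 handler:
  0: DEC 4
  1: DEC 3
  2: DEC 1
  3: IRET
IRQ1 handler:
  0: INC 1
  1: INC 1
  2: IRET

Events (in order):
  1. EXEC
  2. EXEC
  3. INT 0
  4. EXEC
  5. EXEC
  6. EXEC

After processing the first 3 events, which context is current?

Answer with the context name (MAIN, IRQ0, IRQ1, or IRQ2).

Event 1 (EXEC): [MAIN] PC=0: INC 4 -> ACC=4
Event 2 (EXEC): [MAIN] PC=1: INC 1 -> ACC=5
Event 3 (INT 0): INT 0 arrives: push (MAIN, PC=2), enter IRQ0 at PC=0 (depth now 1)

Answer: IRQ0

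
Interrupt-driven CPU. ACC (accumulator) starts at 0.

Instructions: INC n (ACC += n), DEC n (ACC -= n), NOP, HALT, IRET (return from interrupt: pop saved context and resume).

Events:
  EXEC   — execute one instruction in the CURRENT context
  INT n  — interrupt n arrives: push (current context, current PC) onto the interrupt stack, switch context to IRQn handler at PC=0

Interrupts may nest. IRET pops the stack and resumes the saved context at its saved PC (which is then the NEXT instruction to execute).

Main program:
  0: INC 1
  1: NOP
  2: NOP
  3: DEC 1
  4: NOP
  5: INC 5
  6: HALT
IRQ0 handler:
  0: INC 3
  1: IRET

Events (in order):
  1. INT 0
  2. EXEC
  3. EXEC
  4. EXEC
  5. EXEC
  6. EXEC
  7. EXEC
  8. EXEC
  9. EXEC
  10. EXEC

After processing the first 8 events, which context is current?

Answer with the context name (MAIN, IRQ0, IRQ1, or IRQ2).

Answer: MAIN

Derivation:
Event 1 (INT 0): INT 0 arrives: push (MAIN, PC=0), enter IRQ0 at PC=0 (depth now 1)
Event 2 (EXEC): [IRQ0] PC=0: INC 3 -> ACC=3
Event 3 (EXEC): [IRQ0] PC=1: IRET -> resume MAIN at PC=0 (depth now 0)
Event 4 (EXEC): [MAIN] PC=0: INC 1 -> ACC=4
Event 5 (EXEC): [MAIN] PC=1: NOP
Event 6 (EXEC): [MAIN] PC=2: NOP
Event 7 (EXEC): [MAIN] PC=3: DEC 1 -> ACC=3
Event 8 (EXEC): [MAIN] PC=4: NOP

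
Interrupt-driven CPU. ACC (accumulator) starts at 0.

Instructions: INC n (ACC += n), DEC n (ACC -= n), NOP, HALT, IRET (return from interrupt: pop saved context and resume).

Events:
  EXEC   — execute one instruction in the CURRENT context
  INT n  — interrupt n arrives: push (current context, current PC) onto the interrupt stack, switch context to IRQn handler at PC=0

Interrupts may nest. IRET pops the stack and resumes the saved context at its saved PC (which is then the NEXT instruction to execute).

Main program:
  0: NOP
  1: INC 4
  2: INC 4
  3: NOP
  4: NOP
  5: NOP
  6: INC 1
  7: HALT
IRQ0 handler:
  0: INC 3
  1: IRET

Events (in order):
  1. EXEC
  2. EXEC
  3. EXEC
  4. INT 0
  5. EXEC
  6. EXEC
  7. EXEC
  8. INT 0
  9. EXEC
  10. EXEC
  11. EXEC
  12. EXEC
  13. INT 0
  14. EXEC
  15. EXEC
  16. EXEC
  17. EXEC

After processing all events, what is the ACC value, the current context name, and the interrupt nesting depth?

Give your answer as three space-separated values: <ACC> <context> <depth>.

Answer: 18 MAIN 0

Derivation:
Event 1 (EXEC): [MAIN] PC=0: NOP
Event 2 (EXEC): [MAIN] PC=1: INC 4 -> ACC=4
Event 3 (EXEC): [MAIN] PC=2: INC 4 -> ACC=8
Event 4 (INT 0): INT 0 arrives: push (MAIN, PC=3), enter IRQ0 at PC=0 (depth now 1)
Event 5 (EXEC): [IRQ0] PC=0: INC 3 -> ACC=11
Event 6 (EXEC): [IRQ0] PC=1: IRET -> resume MAIN at PC=3 (depth now 0)
Event 7 (EXEC): [MAIN] PC=3: NOP
Event 8 (INT 0): INT 0 arrives: push (MAIN, PC=4), enter IRQ0 at PC=0 (depth now 1)
Event 9 (EXEC): [IRQ0] PC=0: INC 3 -> ACC=14
Event 10 (EXEC): [IRQ0] PC=1: IRET -> resume MAIN at PC=4 (depth now 0)
Event 11 (EXEC): [MAIN] PC=4: NOP
Event 12 (EXEC): [MAIN] PC=5: NOP
Event 13 (INT 0): INT 0 arrives: push (MAIN, PC=6), enter IRQ0 at PC=0 (depth now 1)
Event 14 (EXEC): [IRQ0] PC=0: INC 3 -> ACC=17
Event 15 (EXEC): [IRQ0] PC=1: IRET -> resume MAIN at PC=6 (depth now 0)
Event 16 (EXEC): [MAIN] PC=6: INC 1 -> ACC=18
Event 17 (EXEC): [MAIN] PC=7: HALT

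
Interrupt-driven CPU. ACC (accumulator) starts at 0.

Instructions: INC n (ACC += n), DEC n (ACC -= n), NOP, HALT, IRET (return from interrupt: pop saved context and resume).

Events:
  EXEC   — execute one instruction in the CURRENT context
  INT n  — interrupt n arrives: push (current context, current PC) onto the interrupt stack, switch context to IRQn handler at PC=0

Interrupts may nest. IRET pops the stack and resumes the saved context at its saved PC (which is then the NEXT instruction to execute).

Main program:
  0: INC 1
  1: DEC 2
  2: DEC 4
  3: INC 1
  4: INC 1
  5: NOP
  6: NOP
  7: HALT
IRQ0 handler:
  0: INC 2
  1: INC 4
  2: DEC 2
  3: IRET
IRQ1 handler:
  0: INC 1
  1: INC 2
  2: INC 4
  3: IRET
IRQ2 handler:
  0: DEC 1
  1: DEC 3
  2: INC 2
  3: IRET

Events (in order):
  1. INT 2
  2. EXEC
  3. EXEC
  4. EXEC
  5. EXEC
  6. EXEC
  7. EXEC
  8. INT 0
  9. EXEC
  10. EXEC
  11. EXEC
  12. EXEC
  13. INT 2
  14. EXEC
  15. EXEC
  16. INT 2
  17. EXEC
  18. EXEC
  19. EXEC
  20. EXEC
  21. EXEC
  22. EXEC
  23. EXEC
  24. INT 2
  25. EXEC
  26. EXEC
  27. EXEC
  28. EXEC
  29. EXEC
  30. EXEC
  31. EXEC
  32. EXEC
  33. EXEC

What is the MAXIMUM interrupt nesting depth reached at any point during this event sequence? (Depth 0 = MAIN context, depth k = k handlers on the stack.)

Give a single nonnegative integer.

Answer: 2

Derivation:
Event 1 (INT 2): INT 2 arrives: push (MAIN, PC=0), enter IRQ2 at PC=0 (depth now 1) [depth=1]
Event 2 (EXEC): [IRQ2] PC=0: DEC 1 -> ACC=-1 [depth=1]
Event 3 (EXEC): [IRQ2] PC=1: DEC 3 -> ACC=-4 [depth=1]
Event 4 (EXEC): [IRQ2] PC=2: INC 2 -> ACC=-2 [depth=1]
Event 5 (EXEC): [IRQ2] PC=3: IRET -> resume MAIN at PC=0 (depth now 0) [depth=0]
Event 6 (EXEC): [MAIN] PC=0: INC 1 -> ACC=-1 [depth=0]
Event 7 (EXEC): [MAIN] PC=1: DEC 2 -> ACC=-3 [depth=0]
Event 8 (INT 0): INT 0 arrives: push (MAIN, PC=2), enter IRQ0 at PC=0 (depth now 1) [depth=1]
Event 9 (EXEC): [IRQ0] PC=0: INC 2 -> ACC=-1 [depth=1]
Event 10 (EXEC): [IRQ0] PC=1: INC 4 -> ACC=3 [depth=1]
Event 11 (EXEC): [IRQ0] PC=2: DEC 2 -> ACC=1 [depth=1]
Event 12 (EXEC): [IRQ0] PC=3: IRET -> resume MAIN at PC=2 (depth now 0) [depth=0]
Event 13 (INT 2): INT 2 arrives: push (MAIN, PC=2), enter IRQ2 at PC=0 (depth now 1) [depth=1]
Event 14 (EXEC): [IRQ2] PC=0: DEC 1 -> ACC=0 [depth=1]
Event 15 (EXEC): [IRQ2] PC=1: DEC 3 -> ACC=-3 [depth=1]
Event 16 (INT 2): INT 2 arrives: push (IRQ2, PC=2), enter IRQ2 at PC=0 (depth now 2) [depth=2]
Event 17 (EXEC): [IRQ2] PC=0: DEC 1 -> ACC=-4 [depth=2]
Event 18 (EXEC): [IRQ2] PC=1: DEC 3 -> ACC=-7 [depth=2]
Event 19 (EXEC): [IRQ2] PC=2: INC 2 -> ACC=-5 [depth=2]
Event 20 (EXEC): [IRQ2] PC=3: IRET -> resume IRQ2 at PC=2 (depth now 1) [depth=1]
Event 21 (EXEC): [IRQ2] PC=2: INC 2 -> ACC=-3 [depth=1]
Event 22 (EXEC): [IRQ2] PC=3: IRET -> resume MAIN at PC=2 (depth now 0) [depth=0]
Event 23 (EXEC): [MAIN] PC=2: DEC 4 -> ACC=-7 [depth=0]
Event 24 (INT 2): INT 2 arrives: push (MAIN, PC=3), enter IRQ2 at PC=0 (depth now 1) [depth=1]
Event 25 (EXEC): [IRQ2] PC=0: DEC 1 -> ACC=-8 [depth=1]
Event 26 (EXEC): [IRQ2] PC=1: DEC 3 -> ACC=-11 [depth=1]
Event 27 (EXEC): [IRQ2] PC=2: INC 2 -> ACC=-9 [depth=1]
Event 28 (EXEC): [IRQ2] PC=3: IRET -> resume MAIN at PC=3 (depth now 0) [depth=0]
Event 29 (EXEC): [MAIN] PC=3: INC 1 -> ACC=-8 [depth=0]
Event 30 (EXEC): [MAIN] PC=4: INC 1 -> ACC=-7 [depth=0]
Event 31 (EXEC): [MAIN] PC=5: NOP [depth=0]
Event 32 (EXEC): [MAIN] PC=6: NOP [depth=0]
Event 33 (EXEC): [MAIN] PC=7: HALT [depth=0]
Max depth observed: 2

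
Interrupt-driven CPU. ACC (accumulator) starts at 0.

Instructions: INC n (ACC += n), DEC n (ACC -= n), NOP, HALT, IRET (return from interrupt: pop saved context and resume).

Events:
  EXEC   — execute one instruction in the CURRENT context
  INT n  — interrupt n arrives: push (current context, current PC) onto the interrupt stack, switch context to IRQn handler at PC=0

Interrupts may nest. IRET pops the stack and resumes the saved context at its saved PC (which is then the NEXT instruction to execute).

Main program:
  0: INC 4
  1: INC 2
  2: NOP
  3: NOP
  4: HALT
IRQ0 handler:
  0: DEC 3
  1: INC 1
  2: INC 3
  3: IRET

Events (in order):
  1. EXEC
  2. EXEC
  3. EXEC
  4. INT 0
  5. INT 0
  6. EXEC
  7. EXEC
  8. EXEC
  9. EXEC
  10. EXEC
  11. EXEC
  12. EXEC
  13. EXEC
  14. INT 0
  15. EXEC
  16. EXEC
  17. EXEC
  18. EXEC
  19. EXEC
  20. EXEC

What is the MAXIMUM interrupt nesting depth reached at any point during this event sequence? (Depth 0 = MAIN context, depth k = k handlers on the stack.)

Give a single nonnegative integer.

Event 1 (EXEC): [MAIN] PC=0: INC 4 -> ACC=4 [depth=0]
Event 2 (EXEC): [MAIN] PC=1: INC 2 -> ACC=6 [depth=0]
Event 3 (EXEC): [MAIN] PC=2: NOP [depth=0]
Event 4 (INT 0): INT 0 arrives: push (MAIN, PC=3), enter IRQ0 at PC=0 (depth now 1) [depth=1]
Event 5 (INT 0): INT 0 arrives: push (IRQ0, PC=0), enter IRQ0 at PC=0 (depth now 2) [depth=2]
Event 6 (EXEC): [IRQ0] PC=0: DEC 3 -> ACC=3 [depth=2]
Event 7 (EXEC): [IRQ0] PC=1: INC 1 -> ACC=4 [depth=2]
Event 8 (EXEC): [IRQ0] PC=2: INC 3 -> ACC=7 [depth=2]
Event 9 (EXEC): [IRQ0] PC=3: IRET -> resume IRQ0 at PC=0 (depth now 1) [depth=1]
Event 10 (EXEC): [IRQ0] PC=0: DEC 3 -> ACC=4 [depth=1]
Event 11 (EXEC): [IRQ0] PC=1: INC 1 -> ACC=5 [depth=1]
Event 12 (EXEC): [IRQ0] PC=2: INC 3 -> ACC=8 [depth=1]
Event 13 (EXEC): [IRQ0] PC=3: IRET -> resume MAIN at PC=3 (depth now 0) [depth=0]
Event 14 (INT 0): INT 0 arrives: push (MAIN, PC=3), enter IRQ0 at PC=0 (depth now 1) [depth=1]
Event 15 (EXEC): [IRQ0] PC=0: DEC 3 -> ACC=5 [depth=1]
Event 16 (EXEC): [IRQ0] PC=1: INC 1 -> ACC=6 [depth=1]
Event 17 (EXEC): [IRQ0] PC=2: INC 3 -> ACC=9 [depth=1]
Event 18 (EXEC): [IRQ0] PC=3: IRET -> resume MAIN at PC=3 (depth now 0) [depth=0]
Event 19 (EXEC): [MAIN] PC=3: NOP [depth=0]
Event 20 (EXEC): [MAIN] PC=4: HALT [depth=0]
Max depth observed: 2

Answer: 2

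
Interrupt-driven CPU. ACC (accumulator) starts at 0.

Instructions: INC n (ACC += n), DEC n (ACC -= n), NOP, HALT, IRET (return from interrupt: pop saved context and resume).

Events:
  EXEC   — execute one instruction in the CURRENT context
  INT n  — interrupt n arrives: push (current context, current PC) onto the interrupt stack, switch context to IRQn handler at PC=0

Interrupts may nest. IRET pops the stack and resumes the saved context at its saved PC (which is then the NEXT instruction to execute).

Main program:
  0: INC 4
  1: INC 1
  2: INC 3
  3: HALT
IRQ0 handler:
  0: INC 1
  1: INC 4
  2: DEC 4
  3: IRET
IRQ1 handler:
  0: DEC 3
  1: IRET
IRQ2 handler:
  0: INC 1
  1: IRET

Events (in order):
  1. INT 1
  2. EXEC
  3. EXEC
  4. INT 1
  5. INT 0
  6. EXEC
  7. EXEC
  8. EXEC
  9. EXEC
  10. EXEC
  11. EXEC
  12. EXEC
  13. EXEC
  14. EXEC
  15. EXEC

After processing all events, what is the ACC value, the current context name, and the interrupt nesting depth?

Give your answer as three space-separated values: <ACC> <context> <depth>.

Answer: 3 MAIN 0

Derivation:
Event 1 (INT 1): INT 1 arrives: push (MAIN, PC=0), enter IRQ1 at PC=0 (depth now 1)
Event 2 (EXEC): [IRQ1] PC=0: DEC 3 -> ACC=-3
Event 3 (EXEC): [IRQ1] PC=1: IRET -> resume MAIN at PC=0 (depth now 0)
Event 4 (INT 1): INT 1 arrives: push (MAIN, PC=0), enter IRQ1 at PC=0 (depth now 1)
Event 5 (INT 0): INT 0 arrives: push (IRQ1, PC=0), enter IRQ0 at PC=0 (depth now 2)
Event 6 (EXEC): [IRQ0] PC=0: INC 1 -> ACC=-2
Event 7 (EXEC): [IRQ0] PC=1: INC 4 -> ACC=2
Event 8 (EXEC): [IRQ0] PC=2: DEC 4 -> ACC=-2
Event 9 (EXEC): [IRQ0] PC=3: IRET -> resume IRQ1 at PC=0 (depth now 1)
Event 10 (EXEC): [IRQ1] PC=0: DEC 3 -> ACC=-5
Event 11 (EXEC): [IRQ1] PC=1: IRET -> resume MAIN at PC=0 (depth now 0)
Event 12 (EXEC): [MAIN] PC=0: INC 4 -> ACC=-1
Event 13 (EXEC): [MAIN] PC=1: INC 1 -> ACC=0
Event 14 (EXEC): [MAIN] PC=2: INC 3 -> ACC=3
Event 15 (EXEC): [MAIN] PC=3: HALT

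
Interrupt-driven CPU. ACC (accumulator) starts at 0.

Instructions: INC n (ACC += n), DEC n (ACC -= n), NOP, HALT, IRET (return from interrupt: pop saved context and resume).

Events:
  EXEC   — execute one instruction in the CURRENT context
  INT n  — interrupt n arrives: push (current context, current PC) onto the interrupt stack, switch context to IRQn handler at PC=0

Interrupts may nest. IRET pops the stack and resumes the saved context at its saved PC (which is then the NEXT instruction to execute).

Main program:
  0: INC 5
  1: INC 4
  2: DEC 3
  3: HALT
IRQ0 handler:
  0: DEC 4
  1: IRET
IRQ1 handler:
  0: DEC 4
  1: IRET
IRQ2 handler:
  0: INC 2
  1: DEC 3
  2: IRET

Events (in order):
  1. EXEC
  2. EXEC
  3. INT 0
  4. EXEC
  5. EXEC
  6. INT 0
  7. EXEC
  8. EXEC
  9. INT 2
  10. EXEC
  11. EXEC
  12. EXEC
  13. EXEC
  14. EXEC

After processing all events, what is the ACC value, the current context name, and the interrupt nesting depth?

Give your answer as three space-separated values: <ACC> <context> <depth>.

Event 1 (EXEC): [MAIN] PC=0: INC 5 -> ACC=5
Event 2 (EXEC): [MAIN] PC=1: INC 4 -> ACC=9
Event 3 (INT 0): INT 0 arrives: push (MAIN, PC=2), enter IRQ0 at PC=0 (depth now 1)
Event 4 (EXEC): [IRQ0] PC=0: DEC 4 -> ACC=5
Event 5 (EXEC): [IRQ0] PC=1: IRET -> resume MAIN at PC=2 (depth now 0)
Event 6 (INT 0): INT 0 arrives: push (MAIN, PC=2), enter IRQ0 at PC=0 (depth now 1)
Event 7 (EXEC): [IRQ0] PC=0: DEC 4 -> ACC=1
Event 8 (EXEC): [IRQ0] PC=1: IRET -> resume MAIN at PC=2 (depth now 0)
Event 9 (INT 2): INT 2 arrives: push (MAIN, PC=2), enter IRQ2 at PC=0 (depth now 1)
Event 10 (EXEC): [IRQ2] PC=0: INC 2 -> ACC=3
Event 11 (EXEC): [IRQ2] PC=1: DEC 3 -> ACC=0
Event 12 (EXEC): [IRQ2] PC=2: IRET -> resume MAIN at PC=2 (depth now 0)
Event 13 (EXEC): [MAIN] PC=2: DEC 3 -> ACC=-3
Event 14 (EXEC): [MAIN] PC=3: HALT

Answer: -3 MAIN 0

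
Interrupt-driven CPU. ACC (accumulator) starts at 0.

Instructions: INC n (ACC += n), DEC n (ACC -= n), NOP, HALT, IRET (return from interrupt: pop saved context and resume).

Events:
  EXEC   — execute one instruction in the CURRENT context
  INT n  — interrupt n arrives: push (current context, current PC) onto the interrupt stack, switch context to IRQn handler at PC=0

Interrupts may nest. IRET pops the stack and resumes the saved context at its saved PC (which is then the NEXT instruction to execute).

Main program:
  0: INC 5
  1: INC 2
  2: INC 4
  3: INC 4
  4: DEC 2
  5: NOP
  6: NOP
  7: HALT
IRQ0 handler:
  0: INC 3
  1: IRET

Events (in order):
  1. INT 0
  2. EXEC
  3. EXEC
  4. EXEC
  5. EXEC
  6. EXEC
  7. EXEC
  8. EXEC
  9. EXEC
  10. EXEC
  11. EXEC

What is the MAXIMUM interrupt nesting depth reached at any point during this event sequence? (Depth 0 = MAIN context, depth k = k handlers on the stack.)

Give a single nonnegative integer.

Answer: 1

Derivation:
Event 1 (INT 0): INT 0 arrives: push (MAIN, PC=0), enter IRQ0 at PC=0 (depth now 1) [depth=1]
Event 2 (EXEC): [IRQ0] PC=0: INC 3 -> ACC=3 [depth=1]
Event 3 (EXEC): [IRQ0] PC=1: IRET -> resume MAIN at PC=0 (depth now 0) [depth=0]
Event 4 (EXEC): [MAIN] PC=0: INC 5 -> ACC=8 [depth=0]
Event 5 (EXEC): [MAIN] PC=1: INC 2 -> ACC=10 [depth=0]
Event 6 (EXEC): [MAIN] PC=2: INC 4 -> ACC=14 [depth=0]
Event 7 (EXEC): [MAIN] PC=3: INC 4 -> ACC=18 [depth=0]
Event 8 (EXEC): [MAIN] PC=4: DEC 2 -> ACC=16 [depth=0]
Event 9 (EXEC): [MAIN] PC=5: NOP [depth=0]
Event 10 (EXEC): [MAIN] PC=6: NOP [depth=0]
Event 11 (EXEC): [MAIN] PC=7: HALT [depth=0]
Max depth observed: 1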